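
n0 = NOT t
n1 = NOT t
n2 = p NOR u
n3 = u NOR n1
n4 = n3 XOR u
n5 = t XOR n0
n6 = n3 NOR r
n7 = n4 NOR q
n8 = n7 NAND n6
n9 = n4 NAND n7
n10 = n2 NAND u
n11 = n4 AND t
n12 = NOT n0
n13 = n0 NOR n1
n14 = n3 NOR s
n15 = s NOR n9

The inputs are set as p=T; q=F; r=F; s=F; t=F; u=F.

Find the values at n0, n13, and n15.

n0 = T, n13 = F, n15 = F

n0 = NOT t = NOT F = T
n1 = NOT t = NOT F = T
n3 = u NOR n1 = F NOR T = F
n4 = n3 XOR u = F XOR F = F
n7 = n4 NOR q = F NOR F = T
n9 = n4 NAND n7 = F NAND T = T
n13 = n0 NOR n1 = T NOR T = F
n15 = s NOR n9 = F NOR T = F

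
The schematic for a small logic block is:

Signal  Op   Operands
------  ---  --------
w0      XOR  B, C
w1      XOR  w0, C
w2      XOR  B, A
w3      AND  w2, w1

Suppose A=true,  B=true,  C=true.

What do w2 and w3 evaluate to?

w2 = false, w3 = false

w0 = B XOR C = true XOR true = false
w1 = w0 XOR C = false XOR true = true
w2 = B XOR A = true XOR true = false
w3 = w2 AND w1 = false AND true = false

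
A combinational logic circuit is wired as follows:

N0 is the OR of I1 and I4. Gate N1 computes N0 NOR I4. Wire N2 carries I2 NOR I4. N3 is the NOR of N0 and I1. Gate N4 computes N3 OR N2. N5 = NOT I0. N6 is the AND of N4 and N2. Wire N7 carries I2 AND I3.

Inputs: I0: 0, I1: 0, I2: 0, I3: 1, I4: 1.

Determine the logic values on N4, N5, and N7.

N4 = 0  N5 = 1  N7 = 0

N0 = I1 OR I4 = 0 OR 1 = 1
N2 = I2 NOR I4 = 0 NOR 1 = 0
N3 = N0 NOR I1 = 1 NOR 0 = 0
N4 = N3 OR N2 = 0 OR 0 = 0
N5 = NOT I0 = NOT 0 = 1
N7 = I2 AND I3 = 0 AND 1 = 0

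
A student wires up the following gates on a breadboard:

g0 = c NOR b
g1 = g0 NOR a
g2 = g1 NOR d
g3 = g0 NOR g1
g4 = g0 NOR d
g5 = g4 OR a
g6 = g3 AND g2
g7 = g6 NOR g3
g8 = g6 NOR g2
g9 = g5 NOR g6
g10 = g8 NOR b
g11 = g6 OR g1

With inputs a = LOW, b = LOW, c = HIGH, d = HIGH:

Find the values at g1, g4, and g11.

g1 = HIGH  g4 = LOW  g11 = HIGH

g0 = c NOR b = HIGH NOR LOW = LOW
g1 = g0 NOR a = LOW NOR LOW = HIGH
g2 = g1 NOR d = HIGH NOR HIGH = LOW
g3 = g0 NOR g1 = LOW NOR HIGH = LOW
g4 = g0 NOR d = LOW NOR HIGH = LOW
g6 = g3 AND g2 = LOW AND LOW = LOW
g11 = g6 OR g1 = LOW OR HIGH = HIGH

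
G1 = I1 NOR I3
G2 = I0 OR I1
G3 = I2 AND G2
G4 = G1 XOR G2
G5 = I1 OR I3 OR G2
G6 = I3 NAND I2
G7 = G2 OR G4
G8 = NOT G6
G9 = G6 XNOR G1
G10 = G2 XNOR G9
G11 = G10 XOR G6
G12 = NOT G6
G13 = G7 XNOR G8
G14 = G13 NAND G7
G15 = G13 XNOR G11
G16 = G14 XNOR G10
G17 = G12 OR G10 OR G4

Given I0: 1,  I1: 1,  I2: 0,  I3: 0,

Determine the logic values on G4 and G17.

G1 = I1 NOR I3 = 1 NOR 0 = 0
G2 = I0 OR I1 = 1 OR 1 = 1
G4 = G1 XOR G2 = 0 XOR 1 = 1
G6 = I3 NAND I2 = 0 NAND 0 = 1
G9 = G6 XNOR G1 = 1 XNOR 0 = 0
G10 = G2 XNOR G9 = 1 XNOR 0 = 0
G12 = NOT G6 = NOT 1 = 0
G17 = G12 OR G10 OR G4 = 0 OR 0 OR 1 = 1

G4 = 1; G17 = 1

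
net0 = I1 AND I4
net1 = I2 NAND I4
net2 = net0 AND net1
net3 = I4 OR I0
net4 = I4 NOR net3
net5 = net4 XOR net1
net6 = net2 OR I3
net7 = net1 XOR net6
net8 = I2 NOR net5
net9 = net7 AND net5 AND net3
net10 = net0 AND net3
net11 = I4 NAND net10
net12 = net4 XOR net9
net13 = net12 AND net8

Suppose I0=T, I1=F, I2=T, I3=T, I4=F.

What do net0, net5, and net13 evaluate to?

net0 = F; net5 = T; net13 = F

net0 = I1 AND I4 = F AND F = F
net1 = I2 NAND I4 = T NAND F = T
net2 = net0 AND net1 = F AND T = F
net3 = I4 OR I0 = F OR T = T
net4 = I4 NOR net3 = F NOR T = F
net5 = net4 XOR net1 = F XOR T = T
net6 = net2 OR I3 = F OR T = T
net7 = net1 XOR net6 = T XOR T = F
net8 = I2 NOR net5 = T NOR T = F
net9 = net7 AND net5 AND net3 = F AND T AND T = F
net12 = net4 XOR net9 = F XOR F = F
net13 = net12 AND net8 = F AND F = F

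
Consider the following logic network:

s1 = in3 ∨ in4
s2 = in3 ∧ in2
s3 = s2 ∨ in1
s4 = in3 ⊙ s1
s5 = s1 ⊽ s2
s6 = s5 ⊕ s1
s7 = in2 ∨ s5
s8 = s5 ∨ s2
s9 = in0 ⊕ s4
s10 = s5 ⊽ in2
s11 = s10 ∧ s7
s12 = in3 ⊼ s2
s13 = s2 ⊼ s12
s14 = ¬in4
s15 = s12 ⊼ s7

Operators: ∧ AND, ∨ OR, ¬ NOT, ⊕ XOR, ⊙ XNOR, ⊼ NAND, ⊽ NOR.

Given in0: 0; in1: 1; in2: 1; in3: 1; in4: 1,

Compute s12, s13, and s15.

s1 = in3 OR in4 = 1 OR 1 = 1
s2 = in3 AND in2 = 1 AND 1 = 1
s5 = s1 NOR s2 = 1 NOR 1 = 0
s7 = in2 OR s5 = 1 OR 0 = 1
s12 = in3 NAND s2 = 1 NAND 1 = 0
s13 = s2 NAND s12 = 1 NAND 0 = 1
s15 = s12 NAND s7 = 0 NAND 1 = 1

s12 = 0, s13 = 1, s15 = 1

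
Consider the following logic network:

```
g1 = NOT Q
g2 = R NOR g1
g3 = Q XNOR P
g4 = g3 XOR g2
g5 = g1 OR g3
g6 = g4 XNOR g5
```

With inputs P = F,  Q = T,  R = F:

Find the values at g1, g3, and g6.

g1 = NOT Q = NOT T = F
g2 = R NOR g1 = F NOR F = T
g3 = Q XNOR P = T XNOR F = F
g4 = g3 XOR g2 = F XOR T = T
g5 = g1 OR g3 = F OR F = F
g6 = g4 XNOR g5 = T XNOR F = F

g1 = F, g3 = F, g6 = F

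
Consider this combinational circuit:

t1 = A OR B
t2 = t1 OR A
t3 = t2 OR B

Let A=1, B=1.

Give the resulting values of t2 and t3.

t2 = 1, t3 = 1

t1 = A OR B = 1 OR 1 = 1
t2 = t1 OR A = 1 OR 1 = 1
t3 = t2 OR B = 1 OR 1 = 1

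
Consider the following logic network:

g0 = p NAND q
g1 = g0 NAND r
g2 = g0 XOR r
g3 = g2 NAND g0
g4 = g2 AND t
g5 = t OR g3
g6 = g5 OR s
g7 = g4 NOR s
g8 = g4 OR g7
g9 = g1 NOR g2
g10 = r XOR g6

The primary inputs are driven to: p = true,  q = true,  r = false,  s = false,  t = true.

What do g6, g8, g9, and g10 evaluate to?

g6 = true, g8 = true, g9 = false, g10 = true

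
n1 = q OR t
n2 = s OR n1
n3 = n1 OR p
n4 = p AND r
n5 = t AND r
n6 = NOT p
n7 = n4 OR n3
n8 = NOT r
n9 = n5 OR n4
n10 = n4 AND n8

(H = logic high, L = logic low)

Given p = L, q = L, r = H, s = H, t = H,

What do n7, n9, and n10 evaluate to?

n7 = H, n9 = H, n10 = L

n1 = q OR t = L OR H = H
n3 = n1 OR p = H OR L = H
n4 = p AND r = L AND H = L
n5 = t AND r = H AND H = H
n7 = n4 OR n3 = L OR H = H
n8 = NOT r = NOT H = L
n9 = n5 OR n4 = H OR L = H
n10 = n4 AND n8 = L AND L = L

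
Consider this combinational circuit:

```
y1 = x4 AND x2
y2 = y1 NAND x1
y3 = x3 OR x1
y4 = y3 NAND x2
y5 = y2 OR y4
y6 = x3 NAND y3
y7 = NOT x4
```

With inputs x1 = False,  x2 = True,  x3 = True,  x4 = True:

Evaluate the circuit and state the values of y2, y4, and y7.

y1 = x4 AND x2 = True AND True = True
y2 = y1 NAND x1 = True NAND False = True
y3 = x3 OR x1 = True OR False = True
y4 = y3 NAND x2 = True NAND True = False
y7 = NOT x4 = NOT True = False

y2 = True, y4 = False, y7 = False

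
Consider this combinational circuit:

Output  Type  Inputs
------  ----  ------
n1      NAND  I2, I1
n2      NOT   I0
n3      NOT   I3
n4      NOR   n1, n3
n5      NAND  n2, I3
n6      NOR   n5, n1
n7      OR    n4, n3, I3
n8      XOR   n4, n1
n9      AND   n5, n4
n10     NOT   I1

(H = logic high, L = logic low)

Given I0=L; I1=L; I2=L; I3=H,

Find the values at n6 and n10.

n1 = I2 NAND I1 = L NAND L = H
n2 = NOT I0 = NOT L = H
n5 = n2 NAND I3 = H NAND H = L
n6 = n5 NOR n1 = L NOR H = L
n10 = NOT I1 = NOT L = H

n6 = L, n10 = H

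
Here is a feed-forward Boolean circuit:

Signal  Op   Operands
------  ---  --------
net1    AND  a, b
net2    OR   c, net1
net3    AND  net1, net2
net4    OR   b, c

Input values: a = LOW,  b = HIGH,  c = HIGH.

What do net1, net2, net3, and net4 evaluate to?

net1 = LOW  net2 = HIGH  net3 = LOW  net4 = HIGH

net1 = a AND b = LOW AND HIGH = LOW
net2 = c OR net1 = HIGH OR LOW = HIGH
net3 = net1 AND net2 = LOW AND HIGH = LOW
net4 = b OR c = HIGH OR HIGH = HIGH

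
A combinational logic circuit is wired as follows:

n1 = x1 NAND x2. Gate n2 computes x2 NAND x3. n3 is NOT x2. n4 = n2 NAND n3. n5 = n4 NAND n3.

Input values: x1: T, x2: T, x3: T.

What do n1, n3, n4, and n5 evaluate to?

n1 = F; n3 = F; n4 = T; n5 = T

n1 = x1 NAND x2 = T NAND T = F
n2 = x2 NAND x3 = T NAND T = F
n3 = NOT x2 = NOT T = F
n4 = n2 NAND n3 = F NAND F = T
n5 = n4 NAND n3 = T NAND F = T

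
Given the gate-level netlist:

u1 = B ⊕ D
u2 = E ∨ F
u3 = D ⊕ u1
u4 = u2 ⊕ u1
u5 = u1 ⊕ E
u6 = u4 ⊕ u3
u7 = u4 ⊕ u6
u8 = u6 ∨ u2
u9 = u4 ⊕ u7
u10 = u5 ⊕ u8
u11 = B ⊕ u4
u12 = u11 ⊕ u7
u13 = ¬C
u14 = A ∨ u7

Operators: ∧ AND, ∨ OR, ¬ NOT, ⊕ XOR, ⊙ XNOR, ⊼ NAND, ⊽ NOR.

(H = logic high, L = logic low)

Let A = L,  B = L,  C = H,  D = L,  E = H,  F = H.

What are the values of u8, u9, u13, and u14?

u1 = B XOR D = L XOR L = L
u2 = E OR F = H OR H = H
u3 = D XOR u1 = L XOR L = L
u4 = u2 XOR u1 = H XOR L = H
u6 = u4 XOR u3 = H XOR L = H
u7 = u4 XOR u6 = H XOR H = L
u8 = u6 OR u2 = H OR H = H
u9 = u4 XOR u7 = H XOR L = H
u13 = NOT C = NOT H = L
u14 = A OR u7 = L OR L = L

u8 = H, u9 = H, u13 = L, u14 = L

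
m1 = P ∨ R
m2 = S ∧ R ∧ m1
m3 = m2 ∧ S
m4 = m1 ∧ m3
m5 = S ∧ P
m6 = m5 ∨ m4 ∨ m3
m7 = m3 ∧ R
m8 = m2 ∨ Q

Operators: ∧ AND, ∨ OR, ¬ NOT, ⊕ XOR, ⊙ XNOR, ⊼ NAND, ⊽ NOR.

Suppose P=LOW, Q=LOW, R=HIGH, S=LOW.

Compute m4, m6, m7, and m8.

m1 = P OR R = LOW OR HIGH = HIGH
m2 = S AND R AND m1 = LOW AND HIGH AND HIGH = LOW
m3 = m2 AND S = LOW AND LOW = LOW
m4 = m1 AND m3 = HIGH AND LOW = LOW
m5 = S AND P = LOW AND LOW = LOW
m6 = m5 OR m4 OR m3 = LOW OR LOW OR LOW = LOW
m7 = m3 AND R = LOW AND HIGH = LOW
m8 = m2 OR Q = LOW OR LOW = LOW

m4 = LOW, m6 = LOW, m7 = LOW, m8 = LOW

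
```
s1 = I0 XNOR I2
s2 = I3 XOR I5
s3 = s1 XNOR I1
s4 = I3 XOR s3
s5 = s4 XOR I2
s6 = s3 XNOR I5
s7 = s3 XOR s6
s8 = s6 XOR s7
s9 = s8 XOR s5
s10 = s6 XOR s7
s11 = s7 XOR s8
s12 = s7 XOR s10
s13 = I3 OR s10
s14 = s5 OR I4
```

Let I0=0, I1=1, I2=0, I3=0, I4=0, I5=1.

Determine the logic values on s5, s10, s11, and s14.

s5 = 1, s10 = 1, s11 = 1, s14 = 1

s1 = I0 XNOR I2 = 0 XNOR 0 = 1
s3 = s1 XNOR I1 = 1 XNOR 1 = 1
s4 = I3 XOR s3 = 0 XOR 1 = 1
s5 = s4 XOR I2 = 1 XOR 0 = 1
s6 = s3 XNOR I5 = 1 XNOR 1 = 1
s7 = s3 XOR s6 = 1 XOR 1 = 0
s8 = s6 XOR s7 = 1 XOR 0 = 1
s10 = s6 XOR s7 = 1 XOR 0 = 1
s11 = s7 XOR s8 = 0 XOR 1 = 1
s14 = s5 OR I4 = 1 OR 0 = 1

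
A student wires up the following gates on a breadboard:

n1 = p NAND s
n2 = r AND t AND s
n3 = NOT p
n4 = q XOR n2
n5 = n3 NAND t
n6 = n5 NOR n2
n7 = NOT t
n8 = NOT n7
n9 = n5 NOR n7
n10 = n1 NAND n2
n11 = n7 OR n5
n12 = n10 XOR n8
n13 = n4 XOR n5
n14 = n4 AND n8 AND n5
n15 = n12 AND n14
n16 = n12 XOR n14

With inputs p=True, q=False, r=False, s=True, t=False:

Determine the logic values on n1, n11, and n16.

n1 = False  n11 = True  n16 = True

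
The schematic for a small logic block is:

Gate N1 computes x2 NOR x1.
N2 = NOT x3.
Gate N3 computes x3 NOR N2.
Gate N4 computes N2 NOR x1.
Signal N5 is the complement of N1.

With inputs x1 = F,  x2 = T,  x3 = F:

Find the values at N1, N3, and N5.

N1 = F, N3 = F, N5 = T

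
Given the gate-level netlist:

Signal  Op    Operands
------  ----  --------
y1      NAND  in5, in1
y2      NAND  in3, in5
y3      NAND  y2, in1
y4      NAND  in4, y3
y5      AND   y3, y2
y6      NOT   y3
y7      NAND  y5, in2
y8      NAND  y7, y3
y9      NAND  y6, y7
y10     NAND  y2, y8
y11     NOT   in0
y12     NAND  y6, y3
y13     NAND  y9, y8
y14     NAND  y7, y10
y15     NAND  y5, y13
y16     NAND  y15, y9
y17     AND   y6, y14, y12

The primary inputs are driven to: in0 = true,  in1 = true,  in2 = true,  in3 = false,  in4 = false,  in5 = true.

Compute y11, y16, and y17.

y11 = false  y16 = true  y17 = true

y2 = in3 NAND in5 = false NAND true = true
y3 = y2 NAND in1 = true NAND true = false
y5 = y3 AND y2 = false AND true = false
y6 = NOT y3 = NOT false = true
y7 = y5 NAND in2 = false NAND true = true
y8 = y7 NAND y3 = true NAND false = true
y9 = y6 NAND y7 = true NAND true = false
y10 = y2 NAND y8 = true NAND true = false
y11 = NOT in0 = NOT true = false
y12 = y6 NAND y3 = true NAND false = true
y13 = y9 NAND y8 = false NAND true = true
y14 = y7 NAND y10 = true NAND false = true
y15 = y5 NAND y13 = false NAND true = true
y16 = y15 NAND y9 = true NAND false = true
y17 = y6 AND y14 AND y12 = true AND true AND true = true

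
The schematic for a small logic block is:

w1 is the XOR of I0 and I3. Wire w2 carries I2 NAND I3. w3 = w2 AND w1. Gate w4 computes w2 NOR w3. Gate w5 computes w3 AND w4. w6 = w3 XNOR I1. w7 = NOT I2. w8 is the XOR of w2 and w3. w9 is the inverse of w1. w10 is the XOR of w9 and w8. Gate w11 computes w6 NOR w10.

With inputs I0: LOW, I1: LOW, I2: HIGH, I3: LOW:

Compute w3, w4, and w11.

w3 = LOW  w4 = LOW  w11 = LOW

w1 = I0 XOR I3 = LOW XOR LOW = LOW
w2 = I2 NAND I3 = HIGH NAND LOW = HIGH
w3 = w2 AND w1 = HIGH AND LOW = LOW
w4 = w2 NOR w3 = HIGH NOR LOW = LOW
w6 = w3 XNOR I1 = LOW XNOR LOW = HIGH
w8 = w2 XOR w3 = HIGH XOR LOW = HIGH
w9 = NOT w1 = NOT LOW = HIGH
w10 = w9 XOR w8 = HIGH XOR HIGH = LOW
w11 = w6 NOR w10 = HIGH NOR LOW = LOW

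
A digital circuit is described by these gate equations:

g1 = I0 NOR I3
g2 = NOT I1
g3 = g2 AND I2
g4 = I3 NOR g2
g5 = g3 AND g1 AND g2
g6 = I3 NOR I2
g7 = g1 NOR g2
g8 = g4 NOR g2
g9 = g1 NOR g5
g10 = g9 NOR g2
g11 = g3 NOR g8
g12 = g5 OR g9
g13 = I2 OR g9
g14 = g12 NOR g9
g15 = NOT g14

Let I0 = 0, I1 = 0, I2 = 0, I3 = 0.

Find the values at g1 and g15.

g1 = 1, g15 = 0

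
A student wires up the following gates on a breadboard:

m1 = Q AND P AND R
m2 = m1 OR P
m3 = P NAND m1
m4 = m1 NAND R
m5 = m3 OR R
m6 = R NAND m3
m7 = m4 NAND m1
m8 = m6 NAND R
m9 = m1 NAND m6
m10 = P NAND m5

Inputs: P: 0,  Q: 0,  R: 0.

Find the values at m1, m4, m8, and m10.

m1 = 0  m4 = 1  m8 = 1  m10 = 1

m1 = Q AND P AND R = 0 AND 0 AND 0 = 0
m3 = P NAND m1 = 0 NAND 0 = 1
m4 = m1 NAND R = 0 NAND 0 = 1
m5 = m3 OR R = 1 OR 0 = 1
m6 = R NAND m3 = 0 NAND 1 = 1
m8 = m6 NAND R = 1 NAND 0 = 1
m10 = P NAND m5 = 0 NAND 1 = 1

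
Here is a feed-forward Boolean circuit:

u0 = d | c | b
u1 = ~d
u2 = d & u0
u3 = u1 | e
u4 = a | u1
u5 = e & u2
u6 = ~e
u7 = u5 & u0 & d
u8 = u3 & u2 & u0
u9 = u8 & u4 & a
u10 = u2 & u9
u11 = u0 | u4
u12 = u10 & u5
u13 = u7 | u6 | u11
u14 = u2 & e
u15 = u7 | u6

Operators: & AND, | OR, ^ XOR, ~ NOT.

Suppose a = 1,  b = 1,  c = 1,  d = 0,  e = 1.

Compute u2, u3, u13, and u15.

u0 = d OR c OR b = 0 OR 1 OR 1 = 1
u1 = NOT d = NOT 0 = 1
u2 = d AND u0 = 0 AND 1 = 0
u3 = u1 OR e = 1 OR 1 = 1
u4 = a OR u1 = 1 OR 1 = 1
u5 = e AND u2 = 1 AND 0 = 0
u6 = NOT e = NOT 1 = 0
u7 = u5 AND u0 AND d = 0 AND 1 AND 0 = 0
u11 = u0 OR u4 = 1 OR 1 = 1
u13 = u7 OR u6 OR u11 = 0 OR 0 OR 1 = 1
u15 = u7 OR u6 = 0 OR 0 = 0

u2 = 0, u3 = 1, u13 = 1, u15 = 0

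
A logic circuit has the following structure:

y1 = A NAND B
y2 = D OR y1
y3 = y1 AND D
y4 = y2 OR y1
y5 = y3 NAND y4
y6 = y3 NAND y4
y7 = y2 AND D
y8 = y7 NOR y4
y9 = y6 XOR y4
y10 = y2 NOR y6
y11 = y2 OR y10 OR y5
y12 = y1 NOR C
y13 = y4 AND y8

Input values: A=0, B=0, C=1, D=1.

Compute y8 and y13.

y1 = A NAND B = 0 NAND 0 = 1
y2 = D OR y1 = 1 OR 1 = 1
y4 = y2 OR y1 = 1 OR 1 = 1
y7 = y2 AND D = 1 AND 1 = 1
y8 = y7 NOR y4 = 1 NOR 1 = 0
y13 = y4 AND y8 = 1 AND 0 = 0

y8 = 0  y13 = 0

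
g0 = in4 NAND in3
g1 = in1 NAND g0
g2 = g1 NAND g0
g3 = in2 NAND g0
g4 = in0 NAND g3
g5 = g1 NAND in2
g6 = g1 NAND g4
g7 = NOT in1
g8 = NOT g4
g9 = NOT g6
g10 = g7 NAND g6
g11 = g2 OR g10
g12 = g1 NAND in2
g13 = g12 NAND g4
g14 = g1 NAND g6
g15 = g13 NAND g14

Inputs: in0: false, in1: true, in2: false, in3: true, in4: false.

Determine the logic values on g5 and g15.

g0 = in4 NAND in3 = false NAND true = true
g1 = in1 NAND g0 = true NAND true = false
g3 = in2 NAND g0 = false NAND true = true
g4 = in0 NAND g3 = false NAND true = true
g5 = g1 NAND in2 = false NAND false = true
g6 = g1 NAND g4 = false NAND true = true
g12 = g1 NAND in2 = false NAND false = true
g13 = g12 NAND g4 = true NAND true = false
g14 = g1 NAND g6 = false NAND true = true
g15 = g13 NAND g14 = false NAND true = true

g5 = true, g15 = true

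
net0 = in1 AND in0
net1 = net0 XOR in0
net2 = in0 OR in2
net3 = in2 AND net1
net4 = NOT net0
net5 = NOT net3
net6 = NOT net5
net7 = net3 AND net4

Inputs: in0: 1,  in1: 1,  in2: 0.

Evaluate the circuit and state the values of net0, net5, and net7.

net0 = 1, net5 = 1, net7 = 0

net0 = in1 AND in0 = 1 AND 1 = 1
net1 = net0 XOR in0 = 1 XOR 1 = 0
net3 = in2 AND net1 = 0 AND 0 = 0
net4 = NOT net0 = NOT 1 = 0
net5 = NOT net3 = NOT 0 = 1
net7 = net3 AND net4 = 0 AND 0 = 0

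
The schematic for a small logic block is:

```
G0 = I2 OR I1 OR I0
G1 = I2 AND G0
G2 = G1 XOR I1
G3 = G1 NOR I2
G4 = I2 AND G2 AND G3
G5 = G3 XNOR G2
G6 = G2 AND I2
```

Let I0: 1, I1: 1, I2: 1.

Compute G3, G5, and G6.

G0 = I2 OR I1 OR I0 = 1 OR 1 OR 1 = 1
G1 = I2 AND G0 = 1 AND 1 = 1
G2 = G1 XOR I1 = 1 XOR 1 = 0
G3 = G1 NOR I2 = 1 NOR 1 = 0
G5 = G3 XNOR G2 = 0 XNOR 0 = 1
G6 = G2 AND I2 = 0 AND 1 = 0

G3 = 0, G5 = 1, G6 = 0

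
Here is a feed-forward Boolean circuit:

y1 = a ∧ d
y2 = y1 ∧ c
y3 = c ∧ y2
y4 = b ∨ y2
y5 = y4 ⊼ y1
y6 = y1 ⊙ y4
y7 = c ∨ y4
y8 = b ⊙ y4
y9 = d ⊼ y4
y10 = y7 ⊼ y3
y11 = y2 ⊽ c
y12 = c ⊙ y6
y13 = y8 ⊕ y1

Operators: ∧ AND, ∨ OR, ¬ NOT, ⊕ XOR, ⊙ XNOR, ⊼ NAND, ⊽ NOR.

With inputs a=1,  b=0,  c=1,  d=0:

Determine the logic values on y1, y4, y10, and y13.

y1 = a AND d = 1 AND 0 = 0
y2 = y1 AND c = 0 AND 1 = 0
y3 = c AND y2 = 1 AND 0 = 0
y4 = b OR y2 = 0 OR 0 = 0
y7 = c OR y4 = 1 OR 0 = 1
y8 = b XNOR y4 = 0 XNOR 0 = 1
y10 = y7 NAND y3 = 1 NAND 0 = 1
y13 = y8 XOR y1 = 1 XOR 0 = 1

y1 = 0  y4 = 0  y10 = 1  y13 = 1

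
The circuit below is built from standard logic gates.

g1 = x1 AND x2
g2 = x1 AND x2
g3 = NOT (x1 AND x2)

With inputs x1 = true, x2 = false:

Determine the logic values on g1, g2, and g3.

g1 = false  g2 = false  g3 = true

g1 = true AND false = false
g2 = true AND false = false
g3 = NOT (true AND false) = true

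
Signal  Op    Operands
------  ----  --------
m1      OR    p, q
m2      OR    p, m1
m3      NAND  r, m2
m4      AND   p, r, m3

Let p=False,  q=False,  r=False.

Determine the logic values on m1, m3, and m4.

m1 = p OR q = False OR False = False
m2 = p OR m1 = False OR False = False
m3 = r NAND m2 = False NAND False = True
m4 = p AND r AND m3 = False AND False AND True = False

m1 = False; m3 = True; m4 = False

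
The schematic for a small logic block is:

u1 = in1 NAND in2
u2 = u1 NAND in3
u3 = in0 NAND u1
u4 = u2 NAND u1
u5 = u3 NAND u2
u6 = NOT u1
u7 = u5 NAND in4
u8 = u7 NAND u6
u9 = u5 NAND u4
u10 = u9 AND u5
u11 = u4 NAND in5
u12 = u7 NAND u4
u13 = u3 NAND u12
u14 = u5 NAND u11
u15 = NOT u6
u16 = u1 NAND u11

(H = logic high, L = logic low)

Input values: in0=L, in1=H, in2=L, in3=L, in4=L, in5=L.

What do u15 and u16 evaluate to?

u1 = in1 NAND in2 = H NAND L = H
u2 = u1 NAND in3 = H NAND L = H
u4 = u2 NAND u1 = H NAND H = L
u6 = NOT u1 = NOT H = L
u11 = u4 NAND in5 = L NAND L = H
u15 = NOT u6 = NOT L = H
u16 = u1 NAND u11 = H NAND H = L

u15 = H, u16 = L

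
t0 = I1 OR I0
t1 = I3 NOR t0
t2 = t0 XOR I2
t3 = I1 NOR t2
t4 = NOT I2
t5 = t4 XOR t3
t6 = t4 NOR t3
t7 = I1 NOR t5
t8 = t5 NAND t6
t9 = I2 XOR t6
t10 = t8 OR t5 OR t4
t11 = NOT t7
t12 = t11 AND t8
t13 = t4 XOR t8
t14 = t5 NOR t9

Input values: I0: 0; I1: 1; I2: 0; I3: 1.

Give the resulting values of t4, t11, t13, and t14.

t0 = I1 OR I0 = 1 OR 0 = 1
t2 = t0 XOR I2 = 1 XOR 0 = 1
t3 = I1 NOR t2 = 1 NOR 1 = 0
t4 = NOT I2 = NOT 0 = 1
t5 = t4 XOR t3 = 1 XOR 0 = 1
t6 = t4 NOR t3 = 1 NOR 0 = 0
t7 = I1 NOR t5 = 1 NOR 1 = 0
t8 = t5 NAND t6 = 1 NAND 0 = 1
t9 = I2 XOR t6 = 0 XOR 0 = 0
t11 = NOT t7 = NOT 0 = 1
t13 = t4 XOR t8 = 1 XOR 1 = 0
t14 = t5 NOR t9 = 1 NOR 0 = 0

t4 = 1  t11 = 1  t13 = 0  t14 = 0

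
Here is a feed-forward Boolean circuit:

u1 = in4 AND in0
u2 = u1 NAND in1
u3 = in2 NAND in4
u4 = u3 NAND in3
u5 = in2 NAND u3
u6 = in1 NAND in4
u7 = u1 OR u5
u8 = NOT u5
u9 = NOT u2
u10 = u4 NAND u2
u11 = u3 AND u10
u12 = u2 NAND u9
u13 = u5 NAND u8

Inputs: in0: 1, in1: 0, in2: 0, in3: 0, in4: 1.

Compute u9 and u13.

u9 = 0  u13 = 1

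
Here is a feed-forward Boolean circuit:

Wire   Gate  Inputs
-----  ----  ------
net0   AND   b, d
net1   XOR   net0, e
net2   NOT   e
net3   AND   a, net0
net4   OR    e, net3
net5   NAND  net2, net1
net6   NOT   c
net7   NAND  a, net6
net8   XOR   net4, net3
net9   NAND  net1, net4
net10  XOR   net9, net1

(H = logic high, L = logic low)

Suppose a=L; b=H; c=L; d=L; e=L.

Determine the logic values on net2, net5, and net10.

net0 = b AND d = H AND L = L
net1 = net0 XOR e = L XOR L = L
net2 = NOT e = NOT L = H
net3 = a AND net0 = L AND L = L
net4 = e OR net3 = L OR L = L
net5 = net2 NAND net1 = H NAND L = H
net9 = net1 NAND net4 = L NAND L = H
net10 = net9 XOR net1 = H XOR L = H

net2 = H; net5 = H; net10 = H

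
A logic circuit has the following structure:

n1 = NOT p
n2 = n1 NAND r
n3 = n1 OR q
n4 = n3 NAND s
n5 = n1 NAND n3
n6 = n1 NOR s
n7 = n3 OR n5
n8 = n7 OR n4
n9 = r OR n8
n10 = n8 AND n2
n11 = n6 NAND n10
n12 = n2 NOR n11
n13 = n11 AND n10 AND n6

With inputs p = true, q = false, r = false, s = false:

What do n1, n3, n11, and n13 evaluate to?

n1 = NOT p = NOT true = false
n2 = n1 NAND r = false NAND false = true
n3 = n1 OR q = false OR false = false
n4 = n3 NAND s = false NAND false = true
n5 = n1 NAND n3 = false NAND false = true
n6 = n1 NOR s = false NOR false = true
n7 = n3 OR n5 = false OR true = true
n8 = n7 OR n4 = true OR true = true
n10 = n8 AND n2 = true AND true = true
n11 = n6 NAND n10 = true NAND true = false
n13 = n11 AND n10 AND n6 = false AND true AND true = false

n1 = false, n3 = false, n11 = false, n13 = false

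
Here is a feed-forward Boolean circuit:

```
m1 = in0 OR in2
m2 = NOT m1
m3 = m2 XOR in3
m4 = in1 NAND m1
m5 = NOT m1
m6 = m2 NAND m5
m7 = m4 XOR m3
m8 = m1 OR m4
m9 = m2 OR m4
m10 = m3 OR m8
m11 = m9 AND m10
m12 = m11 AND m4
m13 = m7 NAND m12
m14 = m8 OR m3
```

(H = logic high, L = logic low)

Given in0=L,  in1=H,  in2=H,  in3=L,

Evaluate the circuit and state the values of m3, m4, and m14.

m3 = L  m4 = L  m14 = H

m1 = in0 OR in2 = L OR H = H
m2 = NOT m1 = NOT H = L
m3 = m2 XOR in3 = L XOR L = L
m4 = in1 NAND m1 = H NAND H = L
m8 = m1 OR m4 = H OR L = H
m14 = m8 OR m3 = H OR L = H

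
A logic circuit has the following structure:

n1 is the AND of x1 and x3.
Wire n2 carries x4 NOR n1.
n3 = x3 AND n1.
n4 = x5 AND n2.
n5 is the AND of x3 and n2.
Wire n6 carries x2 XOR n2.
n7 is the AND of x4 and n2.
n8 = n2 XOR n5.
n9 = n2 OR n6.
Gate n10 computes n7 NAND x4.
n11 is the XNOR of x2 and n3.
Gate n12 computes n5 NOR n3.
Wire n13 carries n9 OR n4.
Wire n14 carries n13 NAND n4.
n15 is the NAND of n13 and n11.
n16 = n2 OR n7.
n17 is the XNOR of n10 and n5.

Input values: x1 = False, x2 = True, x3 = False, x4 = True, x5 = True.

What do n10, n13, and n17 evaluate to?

n10 = True; n13 = True; n17 = False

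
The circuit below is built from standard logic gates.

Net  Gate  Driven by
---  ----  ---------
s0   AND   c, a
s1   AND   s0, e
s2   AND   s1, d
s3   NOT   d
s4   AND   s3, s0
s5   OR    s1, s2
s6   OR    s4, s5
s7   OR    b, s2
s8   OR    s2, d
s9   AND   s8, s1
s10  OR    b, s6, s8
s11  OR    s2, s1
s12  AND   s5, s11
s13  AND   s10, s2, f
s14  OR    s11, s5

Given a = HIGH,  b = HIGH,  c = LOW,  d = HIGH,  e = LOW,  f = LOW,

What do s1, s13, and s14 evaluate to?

s1 = LOW; s13 = LOW; s14 = LOW

s0 = c AND a = LOW AND HIGH = LOW
s1 = s0 AND e = LOW AND LOW = LOW
s2 = s1 AND d = LOW AND HIGH = LOW
s3 = NOT d = NOT HIGH = LOW
s4 = s3 AND s0 = LOW AND LOW = LOW
s5 = s1 OR s2 = LOW OR LOW = LOW
s6 = s4 OR s5 = LOW OR LOW = LOW
s8 = s2 OR d = LOW OR HIGH = HIGH
s10 = b OR s6 OR s8 = HIGH OR LOW OR HIGH = HIGH
s11 = s2 OR s1 = LOW OR LOW = LOW
s13 = s10 AND s2 AND f = HIGH AND LOW AND LOW = LOW
s14 = s11 OR s5 = LOW OR LOW = LOW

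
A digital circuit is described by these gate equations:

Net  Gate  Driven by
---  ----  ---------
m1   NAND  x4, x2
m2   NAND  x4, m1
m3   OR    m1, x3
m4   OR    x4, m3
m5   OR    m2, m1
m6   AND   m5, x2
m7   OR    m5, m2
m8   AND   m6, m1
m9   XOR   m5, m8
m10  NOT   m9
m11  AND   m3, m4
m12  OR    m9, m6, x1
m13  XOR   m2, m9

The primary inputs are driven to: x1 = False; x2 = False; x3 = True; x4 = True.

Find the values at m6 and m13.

m1 = x4 NAND x2 = True NAND False = True
m2 = x4 NAND m1 = True NAND True = False
m5 = m2 OR m1 = False OR True = True
m6 = m5 AND x2 = True AND False = False
m8 = m6 AND m1 = False AND True = False
m9 = m5 XOR m8 = True XOR False = True
m13 = m2 XOR m9 = False XOR True = True

m6 = False  m13 = True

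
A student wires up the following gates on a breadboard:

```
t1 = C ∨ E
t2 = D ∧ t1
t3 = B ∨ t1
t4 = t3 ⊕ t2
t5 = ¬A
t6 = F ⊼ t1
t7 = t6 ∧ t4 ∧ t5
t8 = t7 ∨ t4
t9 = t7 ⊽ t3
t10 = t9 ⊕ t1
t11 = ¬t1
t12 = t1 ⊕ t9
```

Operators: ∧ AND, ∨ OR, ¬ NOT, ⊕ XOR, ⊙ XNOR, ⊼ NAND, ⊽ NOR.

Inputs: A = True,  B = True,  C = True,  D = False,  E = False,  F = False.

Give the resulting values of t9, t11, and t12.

t1 = C OR E = True OR False = True
t2 = D AND t1 = False AND True = False
t3 = B OR t1 = True OR True = True
t4 = t3 XOR t2 = True XOR False = True
t5 = NOT A = NOT True = False
t6 = F NAND t1 = False NAND True = True
t7 = t6 AND t4 AND t5 = True AND True AND False = False
t9 = t7 NOR t3 = False NOR True = False
t11 = NOT t1 = NOT True = False
t12 = t1 XOR t9 = True XOR False = True

t9 = False, t11 = False, t12 = True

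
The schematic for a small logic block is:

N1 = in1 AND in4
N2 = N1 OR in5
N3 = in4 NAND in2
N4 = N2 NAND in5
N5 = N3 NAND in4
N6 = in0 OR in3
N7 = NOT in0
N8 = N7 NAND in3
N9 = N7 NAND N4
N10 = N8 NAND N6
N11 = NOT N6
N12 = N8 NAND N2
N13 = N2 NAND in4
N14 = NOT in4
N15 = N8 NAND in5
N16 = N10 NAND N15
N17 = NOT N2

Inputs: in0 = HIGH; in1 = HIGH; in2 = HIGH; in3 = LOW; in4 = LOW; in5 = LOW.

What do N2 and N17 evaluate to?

N1 = in1 AND in4 = HIGH AND LOW = LOW
N2 = N1 OR in5 = LOW OR LOW = LOW
N17 = NOT N2 = NOT LOW = HIGH

N2 = LOW, N17 = HIGH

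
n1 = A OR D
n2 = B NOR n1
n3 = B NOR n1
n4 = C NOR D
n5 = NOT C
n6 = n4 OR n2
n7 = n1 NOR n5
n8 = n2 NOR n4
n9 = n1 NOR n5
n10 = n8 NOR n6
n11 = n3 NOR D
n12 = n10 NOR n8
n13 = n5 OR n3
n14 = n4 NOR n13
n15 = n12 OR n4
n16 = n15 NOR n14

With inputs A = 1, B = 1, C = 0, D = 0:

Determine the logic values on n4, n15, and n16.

n1 = A OR D = 1 OR 0 = 1
n2 = B NOR n1 = 1 NOR 1 = 0
n3 = B NOR n1 = 1 NOR 1 = 0
n4 = C NOR D = 0 NOR 0 = 1
n5 = NOT C = NOT 0 = 1
n6 = n4 OR n2 = 1 OR 0 = 1
n8 = n2 NOR n4 = 0 NOR 1 = 0
n10 = n8 NOR n6 = 0 NOR 1 = 0
n12 = n10 NOR n8 = 0 NOR 0 = 1
n13 = n5 OR n3 = 1 OR 0 = 1
n14 = n4 NOR n13 = 1 NOR 1 = 0
n15 = n12 OR n4 = 1 OR 1 = 1
n16 = n15 NOR n14 = 1 NOR 0 = 0

n4 = 1; n15 = 1; n16 = 0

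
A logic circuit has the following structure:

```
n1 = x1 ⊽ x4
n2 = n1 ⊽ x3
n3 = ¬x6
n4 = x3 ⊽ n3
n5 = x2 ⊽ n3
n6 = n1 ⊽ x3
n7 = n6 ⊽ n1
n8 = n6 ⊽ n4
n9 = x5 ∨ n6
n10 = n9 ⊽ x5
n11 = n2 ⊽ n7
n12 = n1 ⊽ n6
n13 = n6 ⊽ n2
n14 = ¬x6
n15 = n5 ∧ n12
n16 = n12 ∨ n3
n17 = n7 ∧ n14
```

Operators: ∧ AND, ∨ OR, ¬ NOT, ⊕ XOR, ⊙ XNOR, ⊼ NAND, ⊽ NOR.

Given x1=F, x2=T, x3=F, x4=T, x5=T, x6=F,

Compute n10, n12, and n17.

n10 = F, n12 = F, n17 = F

n1 = x1 NOR x4 = F NOR T = F
n6 = n1 NOR x3 = F NOR F = T
n7 = n6 NOR n1 = T NOR F = F
n9 = x5 OR n6 = T OR T = T
n10 = n9 NOR x5 = T NOR T = F
n12 = n1 NOR n6 = F NOR T = F
n14 = NOT x6 = NOT F = T
n17 = n7 AND n14 = F AND T = F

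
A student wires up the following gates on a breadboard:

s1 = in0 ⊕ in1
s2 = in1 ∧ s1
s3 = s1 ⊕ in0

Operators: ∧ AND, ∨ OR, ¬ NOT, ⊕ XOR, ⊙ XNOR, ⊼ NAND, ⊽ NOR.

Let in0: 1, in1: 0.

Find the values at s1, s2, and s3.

s1 = in0 XOR in1 = 1 XOR 0 = 1
s2 = in1 AND s1 = 0 AND 1 = 0
s3 = s1 XOR in0 = 1 XOR 1 = 0

s1 = 1  s2 = 0  s3 = 0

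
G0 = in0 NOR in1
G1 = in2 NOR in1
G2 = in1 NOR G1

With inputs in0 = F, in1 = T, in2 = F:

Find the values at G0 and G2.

G0 = F, G2 = F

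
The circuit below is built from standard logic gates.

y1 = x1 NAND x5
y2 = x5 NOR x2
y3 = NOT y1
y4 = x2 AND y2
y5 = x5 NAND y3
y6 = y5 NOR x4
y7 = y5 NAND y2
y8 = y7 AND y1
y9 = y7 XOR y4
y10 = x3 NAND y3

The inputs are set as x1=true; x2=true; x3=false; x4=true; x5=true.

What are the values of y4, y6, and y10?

y1 = x1 NAND x5 = true NAND true = false
y2 = x5 NOR x2 = true NOR true = false
y3 = NOT y1 = NOT false = true
y4 = x2 AND y2 = true AND false = false
y5 = x5 NAND y3 = true NAND true = false
y6 = y5 NOR x4 = false NOR true = false
y10 = x3 NAND y3 = false NAND true = true

y4 = false  y6 = false  y10 = true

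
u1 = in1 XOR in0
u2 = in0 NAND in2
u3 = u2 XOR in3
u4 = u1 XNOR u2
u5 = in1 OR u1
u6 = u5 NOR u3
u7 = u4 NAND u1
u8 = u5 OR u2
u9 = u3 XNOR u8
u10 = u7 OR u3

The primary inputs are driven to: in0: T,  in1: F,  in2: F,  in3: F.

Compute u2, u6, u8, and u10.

u2 = T, u6 = F, u8 = T, u10 = T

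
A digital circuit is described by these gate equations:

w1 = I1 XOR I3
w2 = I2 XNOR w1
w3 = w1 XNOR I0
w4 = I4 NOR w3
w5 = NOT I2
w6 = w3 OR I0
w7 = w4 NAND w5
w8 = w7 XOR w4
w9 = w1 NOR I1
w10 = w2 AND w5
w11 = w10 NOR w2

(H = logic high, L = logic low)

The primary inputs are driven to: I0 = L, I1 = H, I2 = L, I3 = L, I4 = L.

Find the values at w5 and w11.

w1 = I1 XOR I3 = H XOR L = H
w2 = I2 XNOR w1 = L XNOR H = L
w5 = NOT I2 = NOT L = H
w10 = w2 AND w5 = L AND H = L
w11 = w10 NOR w2 = L NOR L = H

w5 = H  w11 = H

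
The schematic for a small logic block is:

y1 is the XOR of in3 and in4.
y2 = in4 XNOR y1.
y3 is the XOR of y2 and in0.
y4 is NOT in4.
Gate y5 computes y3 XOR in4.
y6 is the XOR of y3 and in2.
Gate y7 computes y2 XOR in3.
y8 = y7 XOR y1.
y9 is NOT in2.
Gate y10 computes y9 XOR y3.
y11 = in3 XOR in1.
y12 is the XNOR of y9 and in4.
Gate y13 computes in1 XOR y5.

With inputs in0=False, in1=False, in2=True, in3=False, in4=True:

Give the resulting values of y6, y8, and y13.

y1 = in3 XOR in4 = False XOR True = True
y2 = in4 XNOR y1 = True XNOR True = True
y3 = y2 XOR in0 = True XOR False = True
y5 = y3 XOR in4 = True XOR True = False
y6 = y3 XOR in2 = True XOR True = False
y7 = y2 XOR in3 = True XOR False = True
y8 = y7 XOR y1 = True XOR True = False
y13 = in1 XOR y5 = False XOR False = False

y6 = False, y8 = False, y13 = False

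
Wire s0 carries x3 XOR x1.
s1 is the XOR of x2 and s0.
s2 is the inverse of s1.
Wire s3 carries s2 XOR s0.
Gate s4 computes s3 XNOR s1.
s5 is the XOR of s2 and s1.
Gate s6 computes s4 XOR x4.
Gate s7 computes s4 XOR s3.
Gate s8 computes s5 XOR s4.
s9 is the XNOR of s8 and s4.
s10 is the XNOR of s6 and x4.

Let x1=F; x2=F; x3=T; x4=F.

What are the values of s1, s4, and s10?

s1 = T  s4 = T  s10 = F

s0 = x3 XOR x1 = T XOR F = T
s1 = x2 XOR s0 = F XOR T = T
s2 = NOT s1 = NOT T = F
s3 = s2 XOR s0 = F XOR T = T
s4 = s3 XNOR s1 = T XNOR T = T
s6 = s4 XOR x4 = T XOR F = T
s10 = s6 XNOR x4 = T XNOR F = F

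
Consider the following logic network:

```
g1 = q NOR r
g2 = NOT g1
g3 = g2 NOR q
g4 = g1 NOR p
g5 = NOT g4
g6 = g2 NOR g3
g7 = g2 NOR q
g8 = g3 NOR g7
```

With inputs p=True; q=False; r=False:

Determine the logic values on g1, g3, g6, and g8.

g1 = q NOR r = False NOR False = True
g2 = NOT g1 = NOT True = False
g3 = g2 NOR q = False NOR False = True
g6 = g2 NOR g3 = False NOR True = False
g7 = g2 NOR q = False NOR False = True
g8 = g3 NOR g7 = True NOR True = False

g1 = True  g3 = True  g6 = False  g8 = False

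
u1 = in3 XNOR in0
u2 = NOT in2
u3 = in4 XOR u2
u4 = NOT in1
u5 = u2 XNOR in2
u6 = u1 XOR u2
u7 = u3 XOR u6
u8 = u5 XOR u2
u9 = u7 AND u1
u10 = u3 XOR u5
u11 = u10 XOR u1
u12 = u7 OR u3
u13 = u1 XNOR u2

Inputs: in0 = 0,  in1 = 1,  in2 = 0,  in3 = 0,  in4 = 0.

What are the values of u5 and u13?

u5 = 0  u13 = 1

u1 = in3 XNOR in0 = 0 XNOR 0 = 1
u2 = NOT in2 = NOT 0 = 1
u5 = u2 XNOR in2 = 1 XNOR 0 = 0
u13 = u1 XNOR u2 = 1 XNOR 1 = 1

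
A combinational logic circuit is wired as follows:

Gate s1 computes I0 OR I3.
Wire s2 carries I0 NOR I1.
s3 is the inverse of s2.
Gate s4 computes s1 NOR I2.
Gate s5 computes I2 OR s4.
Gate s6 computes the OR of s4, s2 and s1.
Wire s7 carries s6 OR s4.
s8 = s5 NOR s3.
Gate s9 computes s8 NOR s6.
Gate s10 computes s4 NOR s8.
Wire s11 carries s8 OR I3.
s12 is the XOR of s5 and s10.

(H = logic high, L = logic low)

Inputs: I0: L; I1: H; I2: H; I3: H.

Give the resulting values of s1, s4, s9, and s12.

s1 = H, s4 = L, s9 = L, s12 = L

s1 = I0 OR I3 = L OR H = H
s2 = I0 NOR I1 = L NOR H = L
s3 = NOT s2 = NOT L = H
s4 = s1 NOR I2 = H NOR H = L
s5 = I2 OR s4 = H OR L = H
s6 = s4 OR s2 OR s1 = L OR L OR H = H
s8 = s5 NOR s3 = H NOR H = L
s9 = s8 NOR s6 = L NOR H = L
s10 = s4 NOR s8 = L NOR L = H
s12 = s5 XOR s10 = H XOR H = L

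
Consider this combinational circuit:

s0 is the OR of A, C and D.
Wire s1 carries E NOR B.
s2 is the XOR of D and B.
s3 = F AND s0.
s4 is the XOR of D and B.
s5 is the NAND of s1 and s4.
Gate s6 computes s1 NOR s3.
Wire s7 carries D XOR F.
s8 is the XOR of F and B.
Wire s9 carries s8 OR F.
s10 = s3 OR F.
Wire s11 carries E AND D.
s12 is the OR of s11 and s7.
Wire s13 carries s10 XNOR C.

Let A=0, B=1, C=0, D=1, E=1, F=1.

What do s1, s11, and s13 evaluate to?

s1 = 0; s11 = 1; s13 = 0

s0 = A OR C OR D = 0 OR 0 OR 1 = 1
s1 = E NOR B = 1 NOR 1 = 0
s3 = F AND s0 = 1 AND 1 = 1
s10 = s3 OR F = 1 OR 1 = 1
s11 = E AND D = 1 AND 1 = 1
s13 = s10 XNOR C = 1 XNOR 0 = 0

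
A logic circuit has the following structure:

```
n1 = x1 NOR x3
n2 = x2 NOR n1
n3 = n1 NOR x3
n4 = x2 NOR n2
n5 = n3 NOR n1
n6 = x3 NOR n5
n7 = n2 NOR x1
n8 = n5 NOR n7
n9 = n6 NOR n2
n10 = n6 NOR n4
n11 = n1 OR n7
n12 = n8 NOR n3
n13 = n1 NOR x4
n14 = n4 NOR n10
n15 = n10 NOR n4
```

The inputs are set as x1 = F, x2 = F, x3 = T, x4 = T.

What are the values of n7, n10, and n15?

n1 = x1 NOR x3 = F NOR T = F
n2 = x2 NOR n1 = F NOR F = T
n3 = n1 NOR x3 = F NOR T = F
n4 = x2 NOR n2 = F NOR T = F
n5 = n3 NOR n1 = F NOR F = T
n6 = x3 NOR n5 = T NOR T = F
n7 = n2 NOR x1 = T NOR F = F
n10 = n6 NOR n4 = F NOR F = T
n15 = n10 NOR n4 = T NOR F = F

n7 = F, n10 = T, n15 = F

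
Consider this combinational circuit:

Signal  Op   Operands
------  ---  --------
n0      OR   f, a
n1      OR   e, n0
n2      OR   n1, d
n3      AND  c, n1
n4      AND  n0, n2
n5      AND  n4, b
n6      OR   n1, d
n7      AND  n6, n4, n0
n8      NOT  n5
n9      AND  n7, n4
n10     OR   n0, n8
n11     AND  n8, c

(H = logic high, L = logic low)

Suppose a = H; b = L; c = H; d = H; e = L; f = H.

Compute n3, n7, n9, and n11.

n0 = f OR a = H OR H = H
n1 = e OR n0 = L OR H = H
n2 = n1 OR d = H OR H = H
n3 = c AND n1 = H AND H = H
n4 = n0 AND n2 = H AND H = H
n5 = n4 AND b = H AND L = L
n6 = n1 OR d = H OR H = H
n7 = n6 AND n4 AND n0 = H AND H AND H = H
n8 = NOT n5 = NOT L = H
n9 = n7 AND n4 = H AND H = H
n11 = n8 AND c = H AND H = H

n3 = H; n7 = H; n9 = H; n11 = H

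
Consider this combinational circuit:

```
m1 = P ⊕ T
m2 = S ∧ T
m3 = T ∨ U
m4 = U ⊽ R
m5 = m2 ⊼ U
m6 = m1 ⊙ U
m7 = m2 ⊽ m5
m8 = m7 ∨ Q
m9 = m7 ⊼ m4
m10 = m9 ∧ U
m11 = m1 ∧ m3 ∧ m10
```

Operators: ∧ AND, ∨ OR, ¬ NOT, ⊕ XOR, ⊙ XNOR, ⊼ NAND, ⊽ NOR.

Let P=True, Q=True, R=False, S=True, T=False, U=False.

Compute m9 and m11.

m9 = True  m11 = False

m1 = P XOR T = True XOR False = True
m2 = S AND T = True AND False = False
m3 = T OR U = False OR False = False
m4 = U NOR R = False NOR False = True
m5 = m2 NAND U = False NAND False = True
m7 = m2 NOR m5 = False NOR True = False
m9 = m7 NAND m4 = False NAND True = True
m10 = m9 AND U = True AND False = False
m11 = m1 AND m3 AND m10 = True AND False AND False = False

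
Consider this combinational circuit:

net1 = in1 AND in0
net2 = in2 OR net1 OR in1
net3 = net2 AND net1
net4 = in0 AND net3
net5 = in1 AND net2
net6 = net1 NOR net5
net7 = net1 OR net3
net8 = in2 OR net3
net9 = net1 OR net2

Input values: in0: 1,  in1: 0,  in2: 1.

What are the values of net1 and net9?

net1 = 0, net9 = 1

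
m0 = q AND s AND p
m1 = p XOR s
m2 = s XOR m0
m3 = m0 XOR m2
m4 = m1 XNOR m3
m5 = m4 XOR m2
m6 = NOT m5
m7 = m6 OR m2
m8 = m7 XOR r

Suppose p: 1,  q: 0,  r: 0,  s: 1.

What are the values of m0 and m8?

m0 = q AND s AND p = 0 AND 1 AND 1 = 0
m1 = p XOR s = 1 XOR 1 = 0
m2 = s XOR m0 = 1 XOR 0 = 1
m3 = m0 XOR m2 = 0 XOR 1 = 1
m4 = m1 XNOR m3 = 0 XNOR 1 = 0
m5 = m4 XOR m2 = 0 XOR 1 = 1
m6 = NOT m5 = NOT 1 = 0
m7 = m6 OR m2 = 0 OR 1 = 1
m8 = m7 XOR r = 1 XOR 0 = 1

m0 = 0, m8 = 1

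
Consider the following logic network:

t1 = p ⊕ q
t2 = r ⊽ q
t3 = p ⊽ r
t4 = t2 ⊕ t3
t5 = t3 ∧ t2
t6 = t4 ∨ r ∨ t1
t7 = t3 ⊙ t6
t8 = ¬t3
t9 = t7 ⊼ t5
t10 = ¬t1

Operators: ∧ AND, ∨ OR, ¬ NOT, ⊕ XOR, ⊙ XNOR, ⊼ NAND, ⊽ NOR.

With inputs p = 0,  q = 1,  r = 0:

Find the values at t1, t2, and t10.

t1 = 1  t2 = 0  t10 = 0

t1 = p XOR q = 0 XOR 1 = 1
t2 = r NOR q = 0 NOR 1 = 0
t10 = NOT t1 = NOT 1 = 0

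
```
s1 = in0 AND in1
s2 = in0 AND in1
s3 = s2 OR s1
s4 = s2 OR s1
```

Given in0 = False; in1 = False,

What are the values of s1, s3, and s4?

s1 = False, s3 = False, s4 = False

s1 = in0 AND in1 = False AND False = False
s2 = in0 AND in1 = False AND False = False
s3 = s2 OR s1 = False OR False = False
s4 = s2 OR s1 = False OR False = False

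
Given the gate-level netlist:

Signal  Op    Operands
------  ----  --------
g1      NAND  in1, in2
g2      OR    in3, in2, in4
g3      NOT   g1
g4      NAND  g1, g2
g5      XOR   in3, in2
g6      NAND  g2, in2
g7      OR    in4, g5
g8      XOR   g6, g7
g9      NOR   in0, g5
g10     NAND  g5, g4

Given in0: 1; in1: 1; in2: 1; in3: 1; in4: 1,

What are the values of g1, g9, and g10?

g1 = 0, g9 = 0, g10 = 1

g1 = in1 NAND in2 = 1 NAND 1 = 0
g2 = in3 OR in2 OR in4 = 1 OR 1 OR 1 = 1
g4 = g1 NAND g2 = 0 NAND 1 = 1
g5 = in3 XOR in2 = 1 XOR 1 = 0
g9 = in0 NOR g5 = 1 NOR 0 = 0
g10 = g5 NAND g4 = 0 NAND 1 = 1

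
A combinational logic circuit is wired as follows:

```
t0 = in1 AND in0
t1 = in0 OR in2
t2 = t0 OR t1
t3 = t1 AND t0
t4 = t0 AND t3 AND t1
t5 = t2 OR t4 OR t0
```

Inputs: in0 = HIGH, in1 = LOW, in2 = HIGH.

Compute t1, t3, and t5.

t1 = HIGH, t3 = LOW, t5 = HIGH

t0 = in1 AND in0 = LOW AND HIGH = LOW
t1 = in0 OR in2 = HIGH OR HIGH = HIGH
t2 = t0 OR t1 = LOW OR HIGH = HIGH
t3 = t1 AND t0 = HIGH AND LOW = LOW
t4 = t0 AND t3 AND t1 = LOW AND LOW AND HIGH = LOW
t5 = t2 OR t4 OR t0 = HIGH OR LOW OR LOW = HIGH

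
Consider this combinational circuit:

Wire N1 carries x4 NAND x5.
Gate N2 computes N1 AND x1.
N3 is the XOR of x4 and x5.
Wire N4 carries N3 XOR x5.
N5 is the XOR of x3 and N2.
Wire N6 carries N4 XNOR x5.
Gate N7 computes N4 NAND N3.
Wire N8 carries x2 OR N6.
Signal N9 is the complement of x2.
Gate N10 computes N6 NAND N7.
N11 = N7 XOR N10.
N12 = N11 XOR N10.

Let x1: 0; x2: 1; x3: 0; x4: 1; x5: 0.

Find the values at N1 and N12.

N1 = x4 NAND x5 = 1 NAND 0 = 1
N3 = x4 XOR x5 = 1 XOR 0 = 1
N4 = N3 XOR x5 = 1 XOR 0 = 1
N6 = N4 XNOR x5 = 1 XNOR 0 = 0
N7 = N4 NAND N3 = 1 NAND 1 = 0
N10 = N6 NAND N7 = 0 NAND 0 = 1
N11 = N7 XOR N10 = 0 XOR 1 = 1
N12 = N11 XOR N10 = 1 XOR 1 = 0

N1 = 1, N12 = 0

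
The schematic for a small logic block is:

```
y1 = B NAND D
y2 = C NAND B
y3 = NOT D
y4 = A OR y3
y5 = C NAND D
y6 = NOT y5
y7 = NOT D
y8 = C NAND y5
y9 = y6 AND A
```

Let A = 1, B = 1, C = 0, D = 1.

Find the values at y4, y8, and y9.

y4 = 1, y8 = 1, y9 = 0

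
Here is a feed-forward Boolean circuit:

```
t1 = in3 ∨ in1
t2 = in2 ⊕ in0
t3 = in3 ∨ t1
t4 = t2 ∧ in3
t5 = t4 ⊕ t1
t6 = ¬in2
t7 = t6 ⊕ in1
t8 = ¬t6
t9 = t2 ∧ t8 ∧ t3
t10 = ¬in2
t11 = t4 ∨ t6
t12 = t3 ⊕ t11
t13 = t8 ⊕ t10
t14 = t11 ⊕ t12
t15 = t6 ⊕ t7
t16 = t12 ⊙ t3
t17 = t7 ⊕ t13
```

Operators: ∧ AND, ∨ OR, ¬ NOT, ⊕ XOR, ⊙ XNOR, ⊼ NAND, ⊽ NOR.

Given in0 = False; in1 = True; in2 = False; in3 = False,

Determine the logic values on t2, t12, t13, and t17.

t1 = in3 OR in1 = False OR True = True
t2 = in2 XOR in0 = False XOR False = False
t3 = in3 OR t1 = False OR True = True
t4 = t2 AND in3 = False AND False = False
t6 = NOT in2 = NOT False = True
t7 = t6 XOR in1 = True XOR True = False
t8 = NOT t6 = NOT True = False
t10 = NOT in2 = NOT False = True
t11 = t4 OR t6 = False OR True = True
t12 = t3 XOR t11 = True XOR True = False
t13 = t8 XOR t10 = False XOR True = True
t17 = t7 XOR t13 = False XOR True = True

t2 = False, t12 = False, t13 = True, t17 = True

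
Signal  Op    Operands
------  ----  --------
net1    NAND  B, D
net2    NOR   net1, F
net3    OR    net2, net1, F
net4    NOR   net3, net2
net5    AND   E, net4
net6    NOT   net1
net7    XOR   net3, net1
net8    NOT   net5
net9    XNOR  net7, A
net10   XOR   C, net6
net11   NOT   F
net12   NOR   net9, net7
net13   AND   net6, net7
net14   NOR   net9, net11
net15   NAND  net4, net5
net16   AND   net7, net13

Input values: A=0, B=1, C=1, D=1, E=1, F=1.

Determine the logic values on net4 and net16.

net1 = B NAND D = 1 NAND 1 = 0
net2 = net1 NOR F = 0 NOR 1 = 0
net3 = net2 OR net1 OR F = 0 OR 0 OR 1 = 1
net4 = net3 NOR net2 = 1 NOR 0 = 0
net6 = NOT net1 = NOT 0 = 1
net7 = net3 XOR net1 = 1 XOR 0 = 1
net13 = net6 AND net7 = 1 AND 1 = 1
net16 = net7 AND net13 = 1 AND 1 = 1

net4 = 0  net16 = 1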